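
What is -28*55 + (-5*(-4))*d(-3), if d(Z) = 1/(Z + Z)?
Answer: -4630/3 ≈ -1543.3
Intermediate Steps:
d(Z) = 1/(2*Z)
-28*55 + (-5*(-4))*d(-3) = -28*55 + (-5*(-4))*((½)/(-3)) = -1540 + 20*((½)*(-⅓)) = -1540 + 20*(-⅙) = -1540 - 10/3 = -4630/3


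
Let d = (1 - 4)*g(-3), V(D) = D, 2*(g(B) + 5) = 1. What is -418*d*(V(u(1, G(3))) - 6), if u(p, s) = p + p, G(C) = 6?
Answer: 22572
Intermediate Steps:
g(B) = -9/2 (g(B) = -5 + (½)*1 = -5 + ½ = -9/2)
u(p, s) = 2*p
d = 27/2 (d = (1 - 4)*(-9/2) = -3*(-9/2) = 27/2 ≈ 13.500)
-418*d*(V(u(1, G(3))) - 6) = -5643*(2*1 - 6) = -5643*(2 - 6) = -5643*(-4) = -418*(-54) = 22572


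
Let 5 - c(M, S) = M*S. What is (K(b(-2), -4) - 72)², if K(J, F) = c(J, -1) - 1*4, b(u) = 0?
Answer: 5041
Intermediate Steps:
c(M, S) = 5 - M*S
K(J, F) = 1 + J (K(J, F) = (5 - 1*J*(-1)) - 1*4 = (5 + J) - 4 = 1 + J)
(K(b(-2), -4) - 72)² = ((1 + 0) - 72)² = (1 - 72)² = (-71)² = 5041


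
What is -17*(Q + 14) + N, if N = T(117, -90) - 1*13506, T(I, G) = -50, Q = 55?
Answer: -14729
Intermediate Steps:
N = -13556 (N = -50 - 1*13506 = -50 - 13506 = -13556)
-17*(Q + 14) + N = -17*(55 + 14) - 13556 = -17*69 - 13556 = -1173 - 13556 = -14729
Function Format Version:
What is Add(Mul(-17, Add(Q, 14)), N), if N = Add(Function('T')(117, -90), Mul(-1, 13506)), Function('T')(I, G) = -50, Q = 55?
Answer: -14729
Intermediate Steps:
N = -13556 (N = Add(-50, Mul(-1, 13506)) = Add(-50, -13506) = -13556)
Add(Mul(-17, Add(Q, 14)), N) = Add(Mul(-17, Add(55, 14)), -13556) = Add(Mul(-17, 69), -13556) = Add(-1173, -13556) = -14729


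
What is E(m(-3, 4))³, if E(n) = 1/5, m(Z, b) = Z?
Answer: 1/125 ≈ 0.0080000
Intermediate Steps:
E(n) = ⅕
E(m(-3, 4))³ = (⅕)³ = 1/125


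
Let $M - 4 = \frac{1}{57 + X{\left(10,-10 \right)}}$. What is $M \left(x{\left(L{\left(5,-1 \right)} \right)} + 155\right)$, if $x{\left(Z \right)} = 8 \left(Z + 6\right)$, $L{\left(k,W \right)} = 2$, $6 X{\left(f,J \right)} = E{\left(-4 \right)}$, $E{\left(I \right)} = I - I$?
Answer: $\frac{16717}{19} \approx 879.84$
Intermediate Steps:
$E{\left(I \right)} = 0$
$X{\left(f,J \right)} = 0$ ($X{\left(f,J \right)} = \frac{1}{6} \cdot 0 = 0$)
$x{\left(Z \right)} = 48 + 8 Z$ ($x{\left(Z \right)} = 8 \left(6 + Z\right) = 48 + 8 Z$)
$M = \frac{229}{57}$ ($M = 4 + \frac{1}{57 + 0} = 4 + \frac{1}{57} = \frac{229}{57} \approx 4.0175$)
$M \left(x{\left(L{\left(5,-1 \right)} \right)} + 155\right) = \frac{229 \left(\left(48 + 8 \cdot 2\right) + 155\right)}{57} = \frac{229 \left(\left(48 + 16\right) + 155\right)}{57} = \frac{229 \left(64 + 155\right)}{57} = \frac{229}{57} \cdot 219 = \frac{16717}{19}$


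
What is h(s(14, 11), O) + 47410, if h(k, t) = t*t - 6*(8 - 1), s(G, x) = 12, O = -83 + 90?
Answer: 47417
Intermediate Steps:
O = 7
h(k, t) = -42 + t**2 (h(k, t) = t**2 - 6*7 = t**2 - 42 = -42 + t**2)
h(s(14, 11), O) + 47410 = (-42 + 7**2) + 47410 = (-42 + 49) + 47410 = 7 + 47410 = 47417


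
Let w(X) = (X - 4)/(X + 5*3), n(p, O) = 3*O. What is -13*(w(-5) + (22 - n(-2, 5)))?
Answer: -793/10 ≈ -79.300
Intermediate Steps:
w(X) = (-4 + X)/(15 + X) (w(X) = (-4 + X)/(X + 15) = (-4 + X)/(15 + X))
-13*(w(-5) + (22 - n(-2, 5))) = -13*((-4 - 5)/(15 - 5) + (22 - 3*5)) = -13*(-9/10 + (22 - 1*15)) = -13*((⅒)*(-9) + (22 - 15)) = -13*(-9/10 + 7) = -13*61/10 = -793/10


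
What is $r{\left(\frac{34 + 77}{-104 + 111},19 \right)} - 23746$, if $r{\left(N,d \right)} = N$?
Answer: $- \frac{166111}{7} \approx -23730.0$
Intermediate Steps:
$r{\left(\frac{34 + 77}{-104 + 111},19 \right)} - 23746 = \frac{34 + 77}{-104 + 111} - 23746 = \frac{111}{7} - 23746 = - \frac{166111}{7}$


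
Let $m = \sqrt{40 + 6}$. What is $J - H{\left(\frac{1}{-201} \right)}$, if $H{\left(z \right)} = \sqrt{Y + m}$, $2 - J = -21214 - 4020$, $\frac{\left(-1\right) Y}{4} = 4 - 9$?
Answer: $25236 - \sqrt{20 + \sqrt{46}} \approx 25231.0$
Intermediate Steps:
$m = \sqrt{46} \approx 6.7823$
$Y = 20$ ($Y = - 4 \left(4 - 9\right) = \left(-4\right) \left(-5\right) = 20$)
$J = 25236$ ($J = 2 - \left(-21214 - 4020\right) = 2 - -25234 = 2 + 25234 = 25236$)
$H{\left(z \right)} = \sqrt{20 + \sqrt{46}}$
$J - H{\left(\frac{1}{-201} \right)} = 25236 - \sqrt{20 + \sqrt{46}}$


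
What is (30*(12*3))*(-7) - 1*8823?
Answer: -16383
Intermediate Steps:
(30*(12*3))*(-7) - 1*8823 = (30*36)*(-7) - 8823 = 1080*(-7) - 8823 = -7560 - 8823 = -16383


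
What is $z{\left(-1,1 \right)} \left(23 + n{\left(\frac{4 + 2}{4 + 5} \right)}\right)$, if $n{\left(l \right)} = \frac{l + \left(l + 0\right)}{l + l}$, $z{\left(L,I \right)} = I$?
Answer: $24$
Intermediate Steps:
$n{\left(l \right)} = 1$ ($n{\left(l \right)} = \frac{l + l}{2 l} = 2 l \frac{1}{2 l} = 1$)
$z{\left(-1,1 \right)} \left(23 + n{\left(\frac{4 + 2}{4 + 5} \right)}\right) = 1 \left(23 + 1\right) = 1 \cdot 24 = 24$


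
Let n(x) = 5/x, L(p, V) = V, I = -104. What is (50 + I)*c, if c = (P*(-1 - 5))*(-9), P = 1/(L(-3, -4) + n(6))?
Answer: 17496/19 ≈ 920.84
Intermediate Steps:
P = -6/19 (P = 1/(-4 + 5/6) = 1/(-19/6) = -6/19 ≈ -0.31579)
c = -324/19 (c = -6*(-1 - 5)/19*(-9) = -6/19*(-6)*(-9) = (36/19)*(-9) = -324/19 ≈ -17.053)
(50 + I)*c = (50 - 104)*(-324/19) = -54*(-324/19) = 17496/19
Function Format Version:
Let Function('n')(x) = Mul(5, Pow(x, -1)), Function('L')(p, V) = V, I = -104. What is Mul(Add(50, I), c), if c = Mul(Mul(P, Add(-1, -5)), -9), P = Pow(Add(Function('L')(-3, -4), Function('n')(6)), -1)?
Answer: Rational(17496, 19) ≈ 920.84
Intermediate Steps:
P = Rational(-6, 19) (P = Pow(Add(-4, Mul(5, Pow(6, -1))), -1) = Pow(Add(-4, Mul(5, Rational(1, 6))), -1) = Pow(Add(-4, Rational(5, 6)), -1) = Pow(Rational(-19, 6), -1) = Rational(-6, 19) ≈ -0.31579)
c = Rational(-324, 19) (c = Mul(Mul(Rational(-6, 19), Add(-1, -5)), -9) = Mul(Mul(Rational(-6, 19), -6), -9) = Mul(Rational(36, 19), -9) = Rational(-324, 19) ≈ -17.053)
Mul(Add(50, I), c) = Mul(Add(50, -104), Rational(-324, 19)) = Mul(-54, Rational(-324, 19)) = Rational(17496, 19)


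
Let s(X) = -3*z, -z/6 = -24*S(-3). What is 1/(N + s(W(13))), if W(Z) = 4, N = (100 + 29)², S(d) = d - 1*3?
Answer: 1/19233 ≈ 5.1994e-5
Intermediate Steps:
S(d) = -3 + d (S(d) = d - 3 = -3 + d)
N = 16641 (N = 129² = 16641)
z = -864 (z = -(-144)*(-3 - 3) = -(-144)*(-6) = -6*144 = -864)
s(X) = 2592 (s(X) = -3*(-864) = 2592)
1/(N + s(W(13))) = 1/(16641 + 2592) = 1/19233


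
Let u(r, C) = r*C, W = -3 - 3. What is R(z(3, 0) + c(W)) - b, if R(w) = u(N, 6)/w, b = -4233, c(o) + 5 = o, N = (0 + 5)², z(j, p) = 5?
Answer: 4208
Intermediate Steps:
W = -6
N = 25 (N = 5² = 25)
c(o) = -5 + o
u(r, C) = C*r
R(w) = 150/w (R(w) = (6*25)/w = 150/w)
R(z(3, 0) + c(W)) - b = 150/(5 + (-5 - 6)) - 1*(-4233) = 150/(5 - 11) + 4233 = 150/(-6) + 4233 = 150*(-⅙) + 4233 = -25 + 4233 = 4208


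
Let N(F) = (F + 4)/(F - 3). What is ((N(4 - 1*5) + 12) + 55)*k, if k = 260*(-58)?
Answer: -999050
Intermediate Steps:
N(F) = (4 + F)/(-3 + F)
k = -15080
((N(4 - 1*5) + 12) + 55)*k = (((4 + (4 - 1*5))/(-3 + (4 - 1*5)) + 12) + 55)*(-15080) = (((4 + (4 - 5))/(-3 + (4 - 5)) + 12) + 55)*(-15080) = (((4 - 1)/(-3 - 1) + 12) + 55)*(-15080) = ((3/(-4) + 12) + 55)*(-15080) = ((-¼*3 + 12) + 55)*(-15080) = ((-¾ + 12) + 55)*(-15080) = (45/4 + 55)*(-15080) = (265/4)*(-15080) = -999050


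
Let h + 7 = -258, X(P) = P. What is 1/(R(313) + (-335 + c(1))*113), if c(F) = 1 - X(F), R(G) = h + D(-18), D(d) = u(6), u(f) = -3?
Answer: -1/38123 ≈ -2.6231e-5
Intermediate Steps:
D(d) = -3
h = -265 (h = -7 - 258 = -265)
R(G) = -268 (R(G) = -265 - 3 = -268)
c(F) = 1 - F
1/(R(313) + (-335 + c(1))*113) = 1/(-268 + (-335 + (1 - 1*1))*113) = 1/(-268 + (-335 + (1 - 1))*113) = 1/(-268 + (-335 + 0)*113) = 1/(-268 - 335*113) = 1/(-268 - 37855) = 1/(-38123) = -1/38123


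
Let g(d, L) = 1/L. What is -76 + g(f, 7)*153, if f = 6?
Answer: -379/7 ≈ -54.143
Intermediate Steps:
-76 + g(f, 7)*153 = -76 + 153/7 = -379/7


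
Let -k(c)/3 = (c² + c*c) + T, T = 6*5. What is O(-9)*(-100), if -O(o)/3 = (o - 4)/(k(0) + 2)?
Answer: 975/22 ≈ 44.318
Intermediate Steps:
T = 30
k(c) = -90 - 6*c² (k(c) = -3*((c² + c*c) + 30) = -3*((c² + c²) + 30) = -3*(2*c² + 30) = -3*(30 + 2*c²) = -90 - 6*c²)
O(o) = -3/22 + 3*o/88 (O(o) = -3*(o - 4)/((-90 - 6*0²) + 2) = -3*(-4 + o)/((-90 - 6*0) + 2) = -3*(-4 + o)/((-90 + 0) + 2) = -3*(-4 + o)/(-90 + 2) = -3*(-4 + o)/(-88) = -3*(-4 + o)*(-1)/88 = -3*(1/22 - o/88) = -3/22 + 3*o/88)
O(-9)*(-100) = (-3/22 + (3/88)*(-9))*(-100) = (-3/22 - 27/88)*(-100) = -39/88*(-100) = 975/22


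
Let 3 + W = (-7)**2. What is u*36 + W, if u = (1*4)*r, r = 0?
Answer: 46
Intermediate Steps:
u = 0 (u = (1*4)*0 = 4*0 = 0)
W = 46 (W = -3 + (-7)**2 = -3 + 49 = 46)
u*36 + W = 0*36 + 46 = 0 + 46 = 46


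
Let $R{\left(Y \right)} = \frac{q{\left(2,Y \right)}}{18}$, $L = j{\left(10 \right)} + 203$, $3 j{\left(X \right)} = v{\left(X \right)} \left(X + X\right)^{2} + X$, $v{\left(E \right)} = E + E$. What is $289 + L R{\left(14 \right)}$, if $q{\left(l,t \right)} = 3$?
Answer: $\frac{4607}{6} \approx 767.83$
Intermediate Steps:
$v{\left(E \right)} = 2 E$
$j{\left(X \right)} = \frac{X}{3} + \frac{8 X^{3}}{3}$ ($j{\left(X \right)} = \frac{2 X \left(X + X\right)^{2} + X}{3} = \frac{2 X \left(2 X\right)^{2} + X}{3} = \frac{2 X 4 X^{2} + X}{3} = \frac{8 X^{3} + X}{3} = \frac{X + 8 X^{3}}{3} = \frac{X}{3} + \frac{8 X^{3}}{3}$)
$L = 2873$ ($L = \frac{1}{3} \cdot 10 \left(1 + 8 \cdot 10^{2}\right) + 203 = \frac{1}{3} \cdot 10 \left(1 + 8 \cdot 100\right) + 203 = \frac{1}{3} \cdot 10 \left(1 + 800\right) + 203 = \frac{1}{3} \cdot 10 \cdot 801 + 203 = 2670 + 203 = 2873$)
$R{\left(Y \right)} = \frac{1}{6}$ ($R{\left(Y \right)} = \frac{3}{18} = 3 \cdot \frac{1}{18} = \frac{1}{6}$)
$289 + L R{\left(14 \right)} = 289 + 2873 \cdot \frac{1}{6} = 289 + \frac{2873}{6} = \frac{4607}{6}$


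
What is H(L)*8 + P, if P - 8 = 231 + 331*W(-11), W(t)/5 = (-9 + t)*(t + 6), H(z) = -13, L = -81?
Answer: 165635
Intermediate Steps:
W(t) = 5*(-9 + t)*(6 + t) (W(t) = 5*((-9 + t)*(t + 6)) = 5*((-9 + t)*(6 + t)) = 5*(-9 + t)*(6 + t))
P = 165739 (P = 8 + (231 + 331*(-270 - 15*(-11) + 5*(-11)**2)) = 8 + (231 + 331*(-270 + 165 + 5*121)) = 8 + (231 + 331*(-270 + 165 + 605)) = 8 + (231 + 331*500) = 8 + (231 + 165500) = 8 + 165731 = 165739)
H(L)*8 + P = -13*8 + 165739 = -104 + 165739 = 165635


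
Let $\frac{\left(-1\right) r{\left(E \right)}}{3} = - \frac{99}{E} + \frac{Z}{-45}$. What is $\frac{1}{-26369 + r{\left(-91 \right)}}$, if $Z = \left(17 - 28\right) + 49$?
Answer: $- \frac{1365}{35994682} \approx -3.7922 \cdot 10^{-5}$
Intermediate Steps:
$Z = 38$ ($Z = -11 + 49 = 38$)
$r{\left(E \right)} = \frac{38}{15} + \frac{297}{E}$ ($r{\left(E \right)} = - 3 \left(- \frac{99}{E} + \frac{38}{-45}\right) = - 3 \left(- \frac{99}{E} + 38 \left(- \frac{1}{45}\right)\right) = - 3 \left(- \frac{99}{E} - \frac{38}{45}\right) = - 3 \left(- \frac{38}{45} - \frac{99}{E}\right) = \frac{38}{15} + \frac{297}{E}$)
$\frac{1}{-26369 + r{\left(-91 \right)}} = \frac{1}{-26369 + \left(\frac{38}{15} + \frac{297}{-91}\right)} = \frac{1}{-26369 + \left(\frac{38}{15} + 297 \left(- \frac{1}{91}\right)\right)} = \frac{1}{-26369 + \left(\frac{38}{15} - \frac{297}{91}\right)} = \frac{1}{-26369 - \frac{997}{1365}} = \frac{1}{- \frac{35994682}{1365}} = - \frac{1365}{35994682}$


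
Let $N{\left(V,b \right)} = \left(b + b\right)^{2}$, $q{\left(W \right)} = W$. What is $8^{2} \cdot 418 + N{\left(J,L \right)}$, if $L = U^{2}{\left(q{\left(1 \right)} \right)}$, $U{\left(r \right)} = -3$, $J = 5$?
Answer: $27076$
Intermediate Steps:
$L = 9$ ($L = \left(-3\right)^{2} = 9$)
$N{\left(V,b \right)} = 4 b^{2}$ ($N{\left(V,b \right)} = \left(2 b\right)^{2} = 4 b^{2}$)
$8^{2} \cdot 418 + N{\left(J,L \right)} = 8^{2} \cdot 418 + 4 \cdot 9^{2} = 64 \cdot 418 + 4 \cdot 81 = 26752 + 324 = 27076$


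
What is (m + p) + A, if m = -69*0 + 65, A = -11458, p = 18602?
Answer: 7209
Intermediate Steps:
m = 65 (m = 0 + 65 = 65)
(m + p) + A = (65 + 18602) - 11458 = 18667 - 11458 = 7209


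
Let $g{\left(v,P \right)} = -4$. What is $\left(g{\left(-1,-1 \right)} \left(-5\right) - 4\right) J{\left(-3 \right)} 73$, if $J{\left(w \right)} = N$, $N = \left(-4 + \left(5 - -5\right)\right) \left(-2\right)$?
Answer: $-14016$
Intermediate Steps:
$N = -12$ ($N = \left(-4 + \left(5 + 5\right)\right) \left(-2\right) = \left(-4 + 10\right) \left(-2\right) = 6 \left(-2\right) = -12$)
$J{\left(w \right)} = -12$
$\left(g{\left(-1,-1 \right)} \left(-5\right) - 4\right) J{\left(-3 \right)} 73 = \left(\left(-4\right) \left(-5\right) - 4\right) \left(-12\right) 73 = \left(20 - 4\right) \left(-12\right) 73 = 16 \left(-12\right) 73 = \left(-192\right) 73 = -14016$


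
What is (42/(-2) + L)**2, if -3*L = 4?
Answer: 4489/9 ≈ 498.78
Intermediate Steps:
L = -4/3 (L = -1/3*4 = -4/3 ≈ -1.3333)
(42/(-2) + L)**2 = (42/(-2) - 4/3)**2 = (42*(-1/2) - 4/3)**2 = (-21 - 4/3)**2 = (-67/3)**2 = 4489/9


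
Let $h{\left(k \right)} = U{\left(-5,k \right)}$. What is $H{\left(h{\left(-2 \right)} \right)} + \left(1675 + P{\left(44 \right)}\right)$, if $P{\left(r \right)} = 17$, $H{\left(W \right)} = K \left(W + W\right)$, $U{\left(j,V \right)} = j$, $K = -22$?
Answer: $1912$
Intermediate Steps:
$h{\left(k \right)} = -5$
$H{\left(W \right)} = - 44 W$ ($H{\left(W \right)} = - 22 \left(W + W\right) = - 22 \cdot 2 W = - 44 W$)
$H{\left(h{\left(-2 \right)} \right)} + \left(1675 + P{\left(44 \right)}\right) = \left(-44\right) \left(-5\right) + \left(1675 + 17\right) = 220 + 1692 = 1912$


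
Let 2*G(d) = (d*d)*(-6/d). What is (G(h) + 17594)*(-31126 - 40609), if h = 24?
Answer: -1256940670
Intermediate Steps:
G(d) = -3*d (G(d) = ((d*d)*(-6/d))/2 = (d²*(-6/d))/2 = (-6*d)/2 = -3*d)
(G(h) + 17594)*(-31126 - 40609) = (-3*24 + 17594)*(-31126 - 40609) = (-72 + 17594)*(-71735) = 17522*(-71735) = -1256940670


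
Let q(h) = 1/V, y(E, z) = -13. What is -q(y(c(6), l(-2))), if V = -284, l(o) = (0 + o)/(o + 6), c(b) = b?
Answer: 1/284 ≈ 0.0035211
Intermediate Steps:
l(o) = o/(6 + o)
q(h) = -1/284 (q(h) = 1/(-284) = -1/284)
-q(y(c(6), l(-2))) = -1*(-1/284) = 1/284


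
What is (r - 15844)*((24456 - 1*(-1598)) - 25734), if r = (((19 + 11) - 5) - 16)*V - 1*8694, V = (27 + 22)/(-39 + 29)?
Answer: -7866272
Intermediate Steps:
V = -49/10 (V = 49/(-10) = 49*(-⅒) = -49/10 ≈ -4.9000)
r = -87381/10 (r = (((19 + 11) - 5) - 16)*(-49/10) - 1*8694 = ((30 - 5) - 16)*(-49/10) - 8694 = (25 - 16)*(-49/10) - 8694 = 9*(-49/10) - 8694 = -441/10 - 8694 = -87381/10 ≈ -8738.1)
(r - 15844)*((24456 - 1*(-1598)) - 25734) = (-87381/10 - 15844)*((24456 - 1*(-1598)) - 25734) = -245821*((24456 + 1598) - 25734)/10 = -245821*(26054 - 25734)/10 = -245821/10*320 = -7866272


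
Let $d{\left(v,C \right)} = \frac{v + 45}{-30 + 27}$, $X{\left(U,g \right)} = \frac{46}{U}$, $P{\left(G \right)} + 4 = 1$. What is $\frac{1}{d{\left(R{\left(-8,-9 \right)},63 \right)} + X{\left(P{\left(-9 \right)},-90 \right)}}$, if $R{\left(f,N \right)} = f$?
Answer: $- \frac{3}{83} \approx -0.036145$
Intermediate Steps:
$P{\left(G \right)} = -3$ ($P{\left(G \right)} = -4 + 1 = -3$)
$d{\left(v,C \right)} = -15 - \frac{v}{3}$ ($d{\left(v,C \right)} = \frac{45 + v}{-3} = \left(45 + v\right) \left(- \frac{1}{3}\right) = -15 - \frac{v}{3}$)
$\frac{1}{d{\left(R{\left(-8,-9 \right)},63 \right)} + X{\left(P{\left(-9 \right)},-90 \right)}} = \frac{1}{\left(-15 - - \frac{8}{3}\right) + \frac{46}{-3}} = \frac{1}{\left(-15 + \frac{8}{3}\right) + 46 \left(- \frac{1}{3}\right)} = \frac{1}{- \frac{37}{3} - \frac{46}{3}} = \frac{1}{- \frac{83}{3}} = - \frac{3}{83}$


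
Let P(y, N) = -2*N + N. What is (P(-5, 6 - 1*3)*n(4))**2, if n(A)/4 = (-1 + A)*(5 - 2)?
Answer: 11664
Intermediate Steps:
n(A) = -12 + 12*A (n(A) = 4*((-1 + A)*(5 - 2)) = 4*((-1 + A)*3) = 4*(-3 + 3*A) = -12 + 12*A)
P(y, N) = -N
(P(-5, 6 - 1*3)*n(4))**2 = ((-(6 - 1*3))*(-12 + 12*4))**2 = ((-(6 - 3))*(-12 + 48))**2 = (-1*3*36)**2 = (-3*36)**2 = (-108)**2 = 11664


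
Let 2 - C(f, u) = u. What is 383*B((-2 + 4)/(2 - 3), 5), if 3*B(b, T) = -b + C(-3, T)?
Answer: -383/3 ≈ -127.67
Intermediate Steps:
C(f, u) = 2 - u
B(b, T) = ⅔ - T/3 - b/3 (B(b, T) = (-b + (2 - T))/3 = (2 - T - b)/3 = ⅔ - T/3 - b/3)
383*B((-2 + 4)/(2 - 3), 5) = 383*(⅔ - ⅓*5 - (-2 + 4)/(3*(2 - 3))) = 383*(⅔ - 5/3 - 2/(3*(-1))) = 383*(⅔ - 5/3 - 2*(-1)/3) = 383*(⅔ - 5/3 - ⅓*(-2)) = 383*(⅔ - 5/3 + ⅔) = 383*(-⅓) = -383/3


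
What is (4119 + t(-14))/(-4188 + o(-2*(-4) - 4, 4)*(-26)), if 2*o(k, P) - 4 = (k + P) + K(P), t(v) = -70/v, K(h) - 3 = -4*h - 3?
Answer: -1031/1034 ≈ -0.99710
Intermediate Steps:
K(h) = -4*h (K(h) = 3 + (-4*h - 3) = 3 + (-3 - 4*h) = -4*h)
o(k, P) = 2 + k/2 - 3*P/2 (o(k, P) = 2 + ((k + P) - 4*P)/2 = 2 + ((P + k) - 4*P)/2 = 2 + (k - 3*P)/2 = 2 + (k/2 - 3*P/2) = 2 + k/2 - 3*P/2)
(4119 + t(-14))/(-4188 + o(-2*(-4) - 4, 4)*(-26)) = (4119 - 70/(-14))/(-4188 + (2 + (-2*(-4) - 4)/2 - 3/2*4)*(-26)) = (4119 - 70*(-1/14))/(-4188 + (2 + (8 - 4)/2 - 6)*(-26)) = (4119 + 5)/(-4188 + (2 + (½)*4 - 6)*(-26)) = 4124/(-4188 + (2 + 2 - 6)*(-26)) = 4124/(-4188 - 2*(-26)) = 4124/(-4188 + 52) = 4124/(-4136) = 4124*(-1/4136) = -1031/1034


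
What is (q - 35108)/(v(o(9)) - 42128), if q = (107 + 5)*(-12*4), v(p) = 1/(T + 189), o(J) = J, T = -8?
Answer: 7327604/7625167 ≈ 0.96098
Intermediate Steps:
v(p) = 1/181 (v(p) = 1/(-8 + 189) = 1/181)
q = -5376 (q = 112*(-48) = -5376)
(q - 35108)/(v(o(9)) - 42128) = (-5376 - 35108)/(1/181 - 42128) = -40484/(-7625167/181) = -40484*(-181/7625167) = 7327604/7625167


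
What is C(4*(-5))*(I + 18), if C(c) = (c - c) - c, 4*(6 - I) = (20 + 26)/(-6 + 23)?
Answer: 7930/17 ≈ 466.47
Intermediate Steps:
I = 181/34 (I = 6 - (20 + 26)/(4*(-6 + 23)) = 6 - 23/(2*17) = 6 - ¼*46/17 = 6 - 23/34 = 181/34 ≈ 5.3235)
C(c) = -c (C(c) = 0 - c = -c)
C(4*(-5))*(I + 18) = (-4*(-5))*(181/34 + 18) = -1*(-20)*(793/34) = 20*(793/34) = 7930/17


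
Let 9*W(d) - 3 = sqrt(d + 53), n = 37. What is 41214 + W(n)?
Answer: 123643/3 + sqrt(10)/3 ≈ 41215.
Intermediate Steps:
W(d) = 1/3 + sqrt(53 + d)/9 (W(d) = 1/3 + sqrt(d + 53)/9 = 1/3 + sqrt(53 + d)/9)
41214 + W(n) = 41214 + (1/3 + sqrt(53 + 37)/9) = 41214 + (1/3 + sqrt(90)/9) = 41214 + (1/3 + (3*sqrt(10))/9) = 41214 + (1/3 + sqrt(10)/3) = 123643/3 + sqrt(10)/3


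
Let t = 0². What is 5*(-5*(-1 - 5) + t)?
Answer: 150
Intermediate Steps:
t = 0
5*(-5*(-1 - 5) + t) = 5*(-5*(-1 - 5) + 0) = 5*(-5*(-6) + 0) = 5*(30 + 0) = 5*30 = 150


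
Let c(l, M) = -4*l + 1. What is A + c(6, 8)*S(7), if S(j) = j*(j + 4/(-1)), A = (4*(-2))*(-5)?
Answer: -443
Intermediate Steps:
c(l, M) = 1 - 4*l
A = 40 (A = -8*(-5) = 40)
S(j) = j*(-4 + j) (S(j) = j*(j + 4*(-1)) = j*(j - 4) = j*(-4 + j))
A + c(6, 8)*S(7) = 40 + (1 - 4*6)*(7*(-4 + 7)) = 40 + (1 - 24)*(7*3) = 40 - 23*21 = 40 - 483 = -443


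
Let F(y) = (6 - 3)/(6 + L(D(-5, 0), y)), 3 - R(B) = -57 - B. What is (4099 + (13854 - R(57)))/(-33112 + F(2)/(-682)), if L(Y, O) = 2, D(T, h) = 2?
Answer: -97313216/180659075 ≈ -0.53866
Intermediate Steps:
R(B) = 60 + B (R(B) = 3 - (-57 - B) = 3 + (57 + B) = 60 + B)
F(y) = 3/8 (F(y) = (6 - 3)/(6 + 2) = 3/8)
(4099 + (13854 - R(57)))/(-33112 + F(2)/(-682)) = (4099 + (13854 - (60 + 57)))/(-33112 + (3/8)/(-682)) = (4099 + (13854 - 1*117))/(-33112 + (3/8)*(-1/682)) = (4099 + (13854 - 117))/(-33112 - 3/5456) = (4099 + 13737)/(-180659075/5456) = 17836*(-5456/180659075) = -97313216/180659075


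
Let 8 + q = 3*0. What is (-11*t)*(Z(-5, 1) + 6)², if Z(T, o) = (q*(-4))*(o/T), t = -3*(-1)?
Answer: -132/25 ≈ -5.2800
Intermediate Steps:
t = 3
q = -8 (q = -8 + 3*0 = -8 + 0 = -8)
Z(T, o) = 32*o/T (Z(T, o) = (-8*(-4))*(o/T) = 32*(o/T) = 32*o/T)
(-11*t)*(Z(-5, 1) + 6)² = (-11*3)*(32*1/(-5) + 6)² = -33*(32*1*(-⅕) + 6)² = -33*(-32/5 + 6)² = -33*(-⅖)² = -33*4/25 = -132/25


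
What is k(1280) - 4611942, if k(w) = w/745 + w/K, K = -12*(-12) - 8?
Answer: -11682020894/2533 ≈ -4.6119e+6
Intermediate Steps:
K = 136 (K = 144 - 8 = 136)
k(w) = 881*w/101320 (k(w) = w/745 + w/136 = 881*w/101320)
k(1280) - 4611942 = (881/101320)*1280 - 4611942 = 28192/2533 - 4611942 = -11682020894/2533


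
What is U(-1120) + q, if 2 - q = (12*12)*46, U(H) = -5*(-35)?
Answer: -6447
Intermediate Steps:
U(H) = 175
q = -6622 (q = 2 - 12*12*46 = 2 - 144*46 = 2 - 1*6624 = 2 - 6624 = -6622)
U(-1120) + q = 175 - 6622 = -6447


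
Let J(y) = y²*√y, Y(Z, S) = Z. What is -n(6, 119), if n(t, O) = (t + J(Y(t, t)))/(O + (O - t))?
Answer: -3/116 - 9*√6/58 ≈ -0.40596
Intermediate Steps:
J(y) = y^(5/2)
n(t, O) = (t + t^(5/2))/(-t + 2*O) (n(t, O) = (t + t^(5/2))/(O + (O - t)) = (t + t^(5/2))/(-t + 2*O))
-n(6, 119) = -(6 + 6^(5/2))/(-1*6 + 2*119) = -(6 + 36*√6)/(-6 + 238) = -(6 + 36*√6)/232 = -(3/116 + 9*√6/58) = -3/116 - 9*√6/58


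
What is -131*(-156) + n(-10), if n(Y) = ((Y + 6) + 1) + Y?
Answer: 20423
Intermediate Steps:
n(Y) = 7 + 2*Y (n(Y) = ((6 + Y) + 1) + Y = (7 + Y) + Y = 7 + 2*Y)
-131*(-156) + n(-10) = -131*(-156) + (7 + 2*(-10)) = 20436 + (7 - 20) = 20436 - 13 = 20423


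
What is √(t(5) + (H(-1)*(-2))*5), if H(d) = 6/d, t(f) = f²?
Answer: √85 ≈ 9.2195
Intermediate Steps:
√(t(5) + (H(-1)*(-2))*5) = √(5² + ((6/(-1))*(-2))*5) = √(25 + ((6*(-1))*(-2))*5) = √(25 - 6*(-2)*5) = √(25 + 12*5) = √(25 + 60) = √85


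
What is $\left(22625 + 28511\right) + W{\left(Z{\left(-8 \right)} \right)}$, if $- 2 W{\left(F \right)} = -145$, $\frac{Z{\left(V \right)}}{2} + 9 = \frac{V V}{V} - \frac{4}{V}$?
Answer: $\frac{102417}{2} \approx 51209.0$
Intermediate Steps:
$Z{\left(V \right)} = -18 - \frac{8}{V} + 2 V$ ($Z{\left(V \right)} = -18 + 2 \left(\frac{V V}{V} - \frac{4}{V}\right) = -18 + 2 \left(\frac{V^{2}}{V} - \frac{4}{V}\right) = -18 + 2 \left(V - \frac{4}{V}\right) = -18 + \left(- \frac{8}{V} + 2 V\right) = -18 - \frac{8}{V} + 2 V$)
$W{\left(F \right)} = \frac{145}{2}$ ($W{\left(F \right)} = \left(- \frac{1}{2}\right) \left(-145\right) = \frac{145}{2}$)
$\left(22625 + 28511\right) + W{\left(Z{\left(-8 \right)} \right)} = \left(22625 + 28511\right) + \frac{145}{2} = 51136 + \frac{145}{2} = \frac{102417}{2}$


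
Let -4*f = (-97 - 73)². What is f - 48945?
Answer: -56170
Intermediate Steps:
f = -7225 (f = -(-97 - 73)²/4 = -¼*(-170)² = -¼*28900 = -7225)
f - 48945 = -7225 - 48945 = -56170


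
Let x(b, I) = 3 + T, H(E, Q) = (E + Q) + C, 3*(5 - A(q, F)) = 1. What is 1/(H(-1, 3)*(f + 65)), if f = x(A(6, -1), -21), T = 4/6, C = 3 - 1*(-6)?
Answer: 3/2266 ≈ 0.0013239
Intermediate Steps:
C = 9 (C = 3 + 6 = 9)
T = ⅔ (T = 4*(⅙) = ⅔ ≈ 0.66667)
A(q, F) = 14/3 (A(q, F) = 5 - ⅓*1 = 5 - ⅓ = 14/3)
H(E, Q) = 9 + E + Q (H(E, Q) = (E + Q) + 9 = 9 + E + Q)
x(b, I) = 11/3 (x(b, I) = 3 + ⅔ = 11/3)
f = 11/3 ≈ 3.6667
1/(H(-1, 3)*(f + 65)) = 1/((9 - 1 + 3)*(11/3 + 65)) = 1/(11*(206/3)) = 1/(2266/3) = 3/2266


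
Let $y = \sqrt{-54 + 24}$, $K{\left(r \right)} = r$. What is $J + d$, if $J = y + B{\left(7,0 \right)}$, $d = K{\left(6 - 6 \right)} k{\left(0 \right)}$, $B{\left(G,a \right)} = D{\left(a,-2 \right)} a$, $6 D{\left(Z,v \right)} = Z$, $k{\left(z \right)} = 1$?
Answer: $i \sqrt{30} \approx 5.4772 i$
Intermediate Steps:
$D{\left(Z,v \right)} = \frac{Z}{6}$
$y = i \sqrt{30}$ ($y = \sqrt{-30} = i \sqrt{30} \approx 5.4772 i$)
$B{\left(G,a \right)} = \frac{a^{2}}{6}$ ($B{\left(G,a \right)} = \frac{a}{6} a = \frac{a^{2}}{6}$)
$d = 0$ ($d = \left(6 - 6\right) 1 = 0 \cdot 1 = 0$)
$J = i \sqrt{30}$ ($J = i \sqrt{30} + \frac{0^{2}}{6} = i \sqrt{30} + \frac{1}{6} \cdot 0 = i \sqrt{30} + 0 = i \sqrt{30} \approx 5.4772 i$)
$J + d = i \sqrt{30} + 0 = i \sqrt{30}$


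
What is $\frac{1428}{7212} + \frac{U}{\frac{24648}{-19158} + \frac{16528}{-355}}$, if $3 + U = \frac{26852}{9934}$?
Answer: $\frac{33060047867437}{161892305124748} \approx 0.20421$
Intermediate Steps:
$U = - \frac{1475}{4967}$ ($U = -3 + \frac{26852}{9934} = -3 + 26852 \cdot \frac{1}{9934} = -3 + \frac{13426}{4967} = - \frac{1475}{4967} \approx -0.29696$)
$\frac{1428}{7212} + \frac{U}{\frac{24648}{-19158} + \frac{16528}{-355}} = \frac{1428}{7212} - \frac{1475}{4967 \left(\frac{24648}{-19158} + \frac{16528}{-355}\right)} = 1428 \cdot \frac{1}{7212} - \frac{1475}{4967 \left(24648 \left(- \frac{1}{19158}\right) + 16528 \left(- \frac{1}{355}\right)\right)} = \frac{119}{601} - \frac{1475}{4967 \left(- \frac{4108}{3193} - \frac{16528}{355}\right)} = \frac{119}{601} - \frac{1475}{4967 \left(- \frac{54232244}{1133515}\right)} = \frac{119}{601} - - \frac{1671934625}{269371555948} = \frac{119}{601} + \frac{1671934625}{269371555948} = \frac{33060047867437}{161892305124748}$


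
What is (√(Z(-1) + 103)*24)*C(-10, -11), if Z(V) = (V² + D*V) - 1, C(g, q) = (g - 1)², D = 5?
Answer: 20328*√2 ≈ 28748.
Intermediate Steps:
C(g, q) = (-1 + g)²
Z(V) = -1 + V² + 5*V (Z(V) = (V² + 5*V) - 1 = -1 + V² + 5*V)
(√(Z(-1) + 103)*24)*C(-10, -11) = (√((-1 + (-1)² + 5*(-1)) + 103)*24)*(-1 - 10)² = (√((-1 + 1 - 5) + 103)*24)*(-11)² = (√(-5 + 103)*24)*121 = (√98*24)*121 = ((7*√2)*24)*121 = (168*√2)*121 = 20328*√2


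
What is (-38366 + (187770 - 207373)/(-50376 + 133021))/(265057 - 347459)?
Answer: 3170777673/6810113290 ≈ 0.46560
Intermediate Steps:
(-38366 + (187770 - 207373)/(-50376 + 133021))/(265057 - 347459) = (-38366 - 19603/82645)/(-82402) = (-38366 - 19603*1/82645)*(-1/82402) = (-38366 - 19603/82645)*(-1/82402) = -3170777673/82645*(-1/82402) = 3170777673/6810113290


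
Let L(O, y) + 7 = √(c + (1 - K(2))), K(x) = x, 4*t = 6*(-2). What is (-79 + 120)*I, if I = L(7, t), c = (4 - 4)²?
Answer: -287 + 41*I ≈ -287.0 + 41.0*I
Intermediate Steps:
t = -3 (t = (6*(-2))/4 = (¼)*(-12) = -3)
c = 0 (c = 0² = 0)
L(O, y) = -7 + I (L(O, y) = -7 + √(0 + (1 - 1*2)) = -7 + √(0 + (1 - 2)) = -7 + √(0 - 1) = -7 + √(-1) = -7 + I)
I = -7 + I ≈ -7.0 + 1.0*I
(-79 + 120)*I = (-79 + 120)*(-7 + I) = 41*(-7 + I) = -287 + 41*I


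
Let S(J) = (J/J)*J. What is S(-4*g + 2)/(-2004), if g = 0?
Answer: -1/1002 ≈ -0.00099800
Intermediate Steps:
S(J) = J (S(J) = 1*J = J)
S(-4*g + 2)/(-2004) = (-4*0 + 2)/(-2004) = (0 + 2)*(-1/2004) = 2*(-1/2004) = -1/1002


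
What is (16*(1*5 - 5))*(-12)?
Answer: 0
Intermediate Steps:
(16*(1*5 - 5))*(-12) = (16*(5 - 5))*(-12) = (16*0)*(-12) = 0*(-12) = 0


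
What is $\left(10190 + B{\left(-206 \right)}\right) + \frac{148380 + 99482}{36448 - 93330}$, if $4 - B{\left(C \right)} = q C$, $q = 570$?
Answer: $\frac{3629345843}{28441} \approx 1.2761 \cdot 10^{5}$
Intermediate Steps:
$B{\left(C \right)} = 4 - 570 C$
$\left(10190 + B{\left(-206 \right)}\right) + \frac{148380 + 99482}{36448 - 93330} = \left(10190 + \left(4 - -117420\right)\right) + \frac{148380 + 99482}{36448 - 93330} = \left(10190 + \left(4 + 117420\right)\right) + \frac{247862}{-56882} = \left(10190 + 117424\right) + 247862 \left(- \frac{1}{56882}\right) = 127614 - \frac{123931}{28441} = \frac{3629345843}{28441}$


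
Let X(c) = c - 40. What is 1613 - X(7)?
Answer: 1646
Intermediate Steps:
X(c) = -40 + c
1613 - X(7) = 1613 - (-40 + 7) = 1613 - 1*(-33) = 1613 + 33 = 1646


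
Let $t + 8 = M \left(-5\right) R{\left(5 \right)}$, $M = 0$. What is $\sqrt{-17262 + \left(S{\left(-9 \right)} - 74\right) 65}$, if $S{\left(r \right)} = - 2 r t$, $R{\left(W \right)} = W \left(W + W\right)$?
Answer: $2 i \sqrt{7858} \approx 177.29 i$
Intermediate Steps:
$R{\left(W \right)} = 2 W^{2}$ ($R{\left(W \right)} = W 2 W = 2 W^{2}$)
$t = -8$ ($t = -8 + 0 \left(-5\right) 2 \cdot 5^{2} = -8 + 0 \cdot 2 \cdot 25 = -8 + 0 \cdot 50 = -8 + 0 = -8$)
$S{\left(r \right)} = 16 r$ ($S{\left(r \right)} = - 2 r \left(-8\right) = 16 r$)
$\sqrt{-17262 + \left(S{\left(-9 \right)} - 74\right) 65} = \sqrt{-17262 + \left(16 \left(-9\right) - 74\right) 65} = \sqrt{-17262 + \left(-144 - 74\right) 65} = \sqrt{-17262 - 14170} = \sqrt{-31432} = 2 i \sqrt{7858}$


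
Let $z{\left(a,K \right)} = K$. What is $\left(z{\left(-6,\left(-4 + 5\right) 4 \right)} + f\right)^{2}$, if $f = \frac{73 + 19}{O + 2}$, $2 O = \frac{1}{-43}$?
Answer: $\frac{73891216}{29241} \approx 2527.0$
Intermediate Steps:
$O = - \frac{1}{86}$ ($O = \frac{1}{2 \left(-43\right)} = \frac{1}{2} \left(- \frac{1}{43}\right) = - \frac{1}{86} \approx -0.011628$)
$f = \frac{7912}{171}$ ($f = \frac{73 + 19}{- \frac{1}{86} + 2} = \frac{92}{\frac{171}{86}} = 92 \cdot \frac{86}{171} = \frac{7912}{171} \approx 46.269$)
$\left(z{\left(-6,\left(-4 + 5\right) 4 \right)} + f\right)^{2} = \left(\left(-4 + 5\right) 4 + \frac{7912}{171}\right)^{2} = \left(1 \cdot 4 + \frac{7912}{171}\right)^{2} = \left(4 + \frac{7912}{171}\right)^{2} = \left(\frac{8596}{171}\right)^{2} = \frac{73891216}{29241}$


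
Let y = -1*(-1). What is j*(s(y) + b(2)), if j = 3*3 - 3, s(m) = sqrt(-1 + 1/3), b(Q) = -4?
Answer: -24 + 2*I*sqrt(6) ≈ -24.0 + 4.899*I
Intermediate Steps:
y = 1
s(m) = I*sqrt(6)/3 (s(m) = sqrt(-1 + 1*(1/3)) = sqrt(-1 + 1/3) = sqrt(-2/3) = I*sqrt(6)/3)
j = 6 (j = 9 - 3 = 6)
j*(s(y) + b(2)) = 6*(I*sqrt(6)/3 - 4) = 6*(-4 + I*sqrt(6)/3) = -24 + 2*I*sqrt(6)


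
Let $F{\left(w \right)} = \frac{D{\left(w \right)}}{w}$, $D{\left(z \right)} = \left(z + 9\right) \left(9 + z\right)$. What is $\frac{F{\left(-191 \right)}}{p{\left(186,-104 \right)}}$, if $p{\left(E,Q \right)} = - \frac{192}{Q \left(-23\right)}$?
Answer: $\frac{2476019}{1146} \approx 2160.6$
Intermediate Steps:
$D{\left(z \right)} = \left(9 + z\right)^{2}$ ($D{\left(z \right)} = \left(9 + z\right) \left(9 + z\right) = \left(9 + z\right)^{2}$)
$p{\left(E,Q \right)} = \frac{192}{23 Q}$ ($p{\left(E,Q \right)} = - \frac{192}{\left(-23\right) Q} = - 192 \left(- \frac{1}{23 Q}\right) = \frac{192}{23 Q}$)
$F{\left(w \right)} = \frac{\left(9 + w\right)^{2}}{w}$
$\frac{F{\left(-191 \right)}}{p{\left(186,-104 \right)}} = \frac{\frac{1}{-191} \left(9 - 191\right)^{2}}{\frac{192}{23} \frac{1}{-104}} = \frac{\left(- \frac{1}{191}\right) \left(-182\right)^{2}}{\frac{192}{23} \left(- \frac{1}{104}\right)} = \frac{\left(- \frac{1}{191}\right) 33124}{- \frac{24}{299}} = \left(- \frac{33124}{191}\right) \left(- \frac{299}{24}\right) = \frac{2476019}{1146}$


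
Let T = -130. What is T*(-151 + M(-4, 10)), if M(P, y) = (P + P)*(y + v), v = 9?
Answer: 39390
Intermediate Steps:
M(P, y) = 2*P*(9 + y) (M(P, y) = (P + P)*(y + 9) = (2*P)*(9 + y) = 2*P*(9 + y))
T*(-151 + M(-4, 10)) = -130*(-151 + 2*(-4)*(9 + 10)) = -130*(-151 + 2*(-4)*19) = -130*(-151 - 152) = -130*(-303) = 39390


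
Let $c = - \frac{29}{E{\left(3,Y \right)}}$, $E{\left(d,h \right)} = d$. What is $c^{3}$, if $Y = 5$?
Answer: $- \frac{24389}{27} \approx -903.3$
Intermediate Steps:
$c = - \frac{29}{3} \approx -9.6667$
$c^{3} = \left(- \frac{29}{3}\right)^{3} = - \frac{24389}{27}$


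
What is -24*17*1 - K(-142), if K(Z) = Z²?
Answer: -20572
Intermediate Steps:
-24*17*1 - K(-142) = -24*17*1 - 1*(-142)² = -408*1 - 1*20164 = -408 - 20164 = -20572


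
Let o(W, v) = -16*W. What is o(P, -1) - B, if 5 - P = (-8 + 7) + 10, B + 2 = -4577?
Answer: 4643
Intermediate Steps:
B = -4579 (B = -2 - 4577 = -4579)
P = -4 (P = 5 - ((-8 + 7) + 10) = 5 - (-1 + 10) = 5 - 1*9 = 5 - 9 = -4)
o(P, -1) - B = -16*(-4) - 1*(-4579) = 64 + 4579 = 4643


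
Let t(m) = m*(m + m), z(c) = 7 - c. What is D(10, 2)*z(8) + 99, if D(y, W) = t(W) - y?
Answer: 101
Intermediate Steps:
t(m) = 2*m**2 (t(m) = m*(2*m) = 2*m**2)
D(y, W) = -y + 2*W**2 (D(y, W) = 2*W**2 - y = -y + 2*W**2)
D(10, 2)*z(8) + 99 = (-1*10 + 2*2**2)*(7 - 1*8) + 99 = (-10 + 2*4)*(7 - 8) + 99 = (-10 + 8)*(-1) + 99 = -2*(-1) + 99 = 2 + 99 = 101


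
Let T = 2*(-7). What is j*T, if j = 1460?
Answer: -20440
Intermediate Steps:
T = -14
j*T = 1460*(-14) = -20440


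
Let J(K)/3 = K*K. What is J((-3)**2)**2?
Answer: 59049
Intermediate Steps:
J(K) = 3*K**2 (J(K) = 3*(K*K) = 3*K**2)
J((-3)**2)**2 = (3*((-3)**2)**2)**2 = (3*9**2)**2 = (3*81)**2 = 243**2 = 59049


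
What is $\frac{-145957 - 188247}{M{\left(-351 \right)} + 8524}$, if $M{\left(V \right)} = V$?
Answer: $- \frac{334204}{8173} \approx -40.891$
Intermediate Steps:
$\frac{-145957 - 188247}{M{\left(-351 \right)} + 8524} = \frac{-145957 - 188247}{-351 + 8524} = - \frac{334204}{8173}$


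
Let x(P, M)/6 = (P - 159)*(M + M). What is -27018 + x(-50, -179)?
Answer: 421914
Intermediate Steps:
x(P, M) = 12*M*(-159 + P) (x(P, M) = 6*((P - 159)*(M + M)) = 6*((-159 + P)*(2*M)) = 6*(2*M*(-159 + P)) = 12*M*(-159 + P))
-27018 + x(-50, -179) = -27018 + 12*(-179)*(-159 - 50) = -27018 + 12*(-179)*(-209) = -27018 + 448932 = 421914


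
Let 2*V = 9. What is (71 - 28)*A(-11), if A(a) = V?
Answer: 387/2 ≈ 193.50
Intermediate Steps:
V = 9/2 (V = (½)*9 = 9/2 ≈ 4.5000)
A(a) = 9/2
(71 - 28)*A(-11) = (71 - 28)*(9/2) = 43*(9/2) = 387/2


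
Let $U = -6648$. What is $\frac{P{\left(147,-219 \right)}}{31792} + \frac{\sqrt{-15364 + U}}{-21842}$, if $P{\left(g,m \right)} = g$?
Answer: $\frac{147}{31792} - \frac{i \sqrt{5503}}{10921} \approx 0.0046238 - 0.0067926 i$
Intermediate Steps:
$\frac{P{\left(147,-219 \right)}}{31792} + \frac{\sqrt{-15364 + U}}{-21842} = \frac{147}{31792} + \frac{\sqrt{-15364 - 6648}}{-21842} = 147 \cdot \frac{1}{31792} + \sqrt{-22012} \left(- \frac{1}{21842}\right) = \frac{147}{31792} + 2 i \sqrt{5503} \left(- \frac{1}{21842}\right) = \frac{147}{31792} - \frac{i \sqrt{5503}}{10921}$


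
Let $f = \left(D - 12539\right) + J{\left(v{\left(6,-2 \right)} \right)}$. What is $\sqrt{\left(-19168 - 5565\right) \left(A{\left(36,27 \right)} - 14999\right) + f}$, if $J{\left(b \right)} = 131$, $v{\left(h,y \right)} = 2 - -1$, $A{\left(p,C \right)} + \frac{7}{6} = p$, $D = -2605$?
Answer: $\frac{\sqrt{13323373962}}{6} \approx 19238.0$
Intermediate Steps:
$A{\left(p,C \right)} = - \frac{7}{6} + p$
$v{\left(h,y \right)} = 3$ ($v{\left(h,y \right)} = 2 + 1 = 3$)
$f = -15013$ ($f = \left(-2605 - 12539\right) + 131 = -15144 + 131 = -15013$)
$\sqrt{\left(-19168 - 5565\right) \left(A{\left(36,27 \right)} - 14999\right) + f} = \sqrt{\left(-19168 - 5565\right) \left(\left(- \frac{7}{6} + 36\right) - 14999\right) - 15013} = \sqrt{- 24733 \left(\frac{209}{6} - 14999\right) - 15013} = \sqrt{\left(-24733\right) \left(- \frac{89785}{6}\right) - 15013} = \sqrt{\frac{2220652405}{6} - 15013} = \sqrt{\frac{2220562327}{6}} = \frac{\sqrt{13323373962}}{6}$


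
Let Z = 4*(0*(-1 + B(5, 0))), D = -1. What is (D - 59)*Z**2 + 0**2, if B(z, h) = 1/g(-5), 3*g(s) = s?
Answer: 0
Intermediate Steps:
g(s) = s/3
B(z, h) = -3/5 (B(z, h) = 1/((1/3)*(-5)) = 1/(-5/3) = -3/5)
Z = 0 (Z = 4*(0*(-1 - 3/5)) = 4*(0*(-8/5)) = 4*0 = 0)
(D - 59)*Z**2 + 0**2 = (-1 - 59)*0**2 + 0**2 = -60*0 + 0 = 0 + 0 = 0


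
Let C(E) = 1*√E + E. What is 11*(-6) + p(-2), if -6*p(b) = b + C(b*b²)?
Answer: -193/3 - I*√2/3 ≈ -64.333 - 0.4714*I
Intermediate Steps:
C(E) = E + √E (C(E) = √E + E = E + √E)
p(b) = -b/6 - b³/6 - √(b³)/6 (p(b) = -(b + (b*b² + √(b*b²)))/6 = -(b + (b³ + √(b³)))/6 = -(b + b³ + √(b³))/6 = -b/6 - b³/6 - √(b³)/6)
11*(-6) + p(-2) = 11*(-6) + (-⅙*(-2) - ⅙*(-2)³ - 2*I*√2/6) = -66 + (⅓ - ⅙*(-8) - I*√2/3) = -66 + (⅓ + 4/3 - I*√2/3) = -66 + (5/3 - I*√2/3) = -193/3 - I*√2/3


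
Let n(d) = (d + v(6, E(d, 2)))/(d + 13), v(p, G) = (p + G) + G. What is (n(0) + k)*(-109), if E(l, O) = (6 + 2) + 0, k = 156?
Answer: -223450/13 ≈ -17188.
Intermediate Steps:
E(l, O) = 8 (E(l, O) = 8 + 0 = 8)
v(p, G) = p + 2*G (v(p, G) = (G + p) + G = p + 2*G)
n(d) = (22 + d)/(13 + d) (n(d) = (d + (6 + 2*8))/(d + 13) = (d + (6 + 16))/(13 + d) = (d + 22)/(13 + d) = (22 + d)/(13 + d))
(n(0) + k)*(-109) = ((22 + 0)/(13 + 0) + 156)*(-109) = (22/13 + 156)*(-109) = (2050/13)*(-109) = -223450/13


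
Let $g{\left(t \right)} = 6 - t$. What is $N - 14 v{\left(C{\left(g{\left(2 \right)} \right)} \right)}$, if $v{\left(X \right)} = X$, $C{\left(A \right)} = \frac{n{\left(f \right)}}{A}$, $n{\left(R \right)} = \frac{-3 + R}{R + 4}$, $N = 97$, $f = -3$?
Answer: $118$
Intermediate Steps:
$n{\left(R \right)} = \frac{-3 + R}{4 + R}$
$C{\left(A \right)} = - \frac{6}{A}$ ($C{\left(A \right)} = \frac{\frac{1}{4 - 3} \left(-3 - 3\right)}{A} = \frac{1^{-1} \left(-6\right)}{A} = \frac{1 \left(-6\right)}{A} = - \frac{6}{A}$)
$N - 14 v{\left(C{\left(g{\left(2 \right)} \right)} \right)} = 97 - 14 \left(- \frac{6}{6 - 2}\right) = 97 - 14 \left(- \frac{6}{4}\right) = 97 - 14 \left(\left(-6\right) \frac{1}{4}\right) = 97 - -21 = 97 + 21 = 118$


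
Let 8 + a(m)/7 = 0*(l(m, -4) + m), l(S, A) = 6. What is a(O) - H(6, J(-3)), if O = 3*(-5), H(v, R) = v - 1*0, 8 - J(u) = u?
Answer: -62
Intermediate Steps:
J(u) = 8 - u
H(v, R) = v (H(v, R) = v + 0 = v)
O = -15
a(m) = -56 (a(m) = -56 + 7*(0*(6 + m)) = -56 + 7*0 = -56 + 0 = -56)
a(O) - H(6, J(-3)) = -56 - 1*6 = -56 - 6 = -62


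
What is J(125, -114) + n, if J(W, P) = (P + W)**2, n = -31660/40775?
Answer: 980423/8155 ≈ 120.22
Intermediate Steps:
n = -6332/8155 (n = -31660*1/40775 = -6332/8155 ≈ -0.77646)
J(125, -114) + n = (-114 + 125)**2 - 6332/8155 = 11**2 - 6332/8155 = 121 - 6332/8155 = 980423/8155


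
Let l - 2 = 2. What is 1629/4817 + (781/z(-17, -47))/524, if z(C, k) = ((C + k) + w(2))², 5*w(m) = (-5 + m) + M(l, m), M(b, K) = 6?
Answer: 85871060369/253645088812 ≈ 0.33855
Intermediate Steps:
l = 4 (l = 2 + 2 = 4)
w(m) = ⅕ + m/5 (w(m) = ((-5 + m) + 6)/5 = (1 + m)/5 = ⅕ + m/5)
z(C, k) = (⅗ + C + k)² (z(C, k) = ((C + k) + (⅕ + (⅕)*2))² = ((C + k) + (⅕ + ⅖))² = ((C + k) + ⅗)² = (⅗ + C + k)²)
1629/4817 + (781/z(-17, -47))/524 = 1629/4817 + (781/(((3 + 5*(-17) + 5*(-47))²/25)))/524 = 1629*(1/4817) + (781/(((3 - 85 - 235)²/25)))*(1/524) = 1629/4817 + (781/(((1/25)*(-317)²)))*(1/524) = 1629/4817 + (781/(((1/25)*100489)))*(1/524) = 1629/4817 + (781/(100489/25))*(1/524) = 1629/4817 + (781*(25/100489))*(1/524) = 1629/4817 + (19525/100489)*(1/524) = 1629/4817 + 19525/52656236 = 85871060369/253645088812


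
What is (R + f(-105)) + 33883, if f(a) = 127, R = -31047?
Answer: 2963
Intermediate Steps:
(R + f(-105)) + 33883 = (-31047 + 127) + 33883 = -30920 + 33883 = 2963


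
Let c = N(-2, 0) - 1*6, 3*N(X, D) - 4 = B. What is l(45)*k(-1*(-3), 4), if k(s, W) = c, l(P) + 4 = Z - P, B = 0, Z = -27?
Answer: 1064/3 ≈ 354.67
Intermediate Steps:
N(X, D) = 4/3 (N(X, D) = 4/3 + (1/3)*0 = 4/3 + 0 = 4/3)
l(P) = -31 - P (l(P) = -4 + (-27 - P) = -31 - P)
c = -14/3 (c = 4/3 - 1*6 = 4/3 - 6 = -14/3 ≈ -4.6667)
k(s, W) = -14/3
l(45)*k(-1*(-3), 4) = (-31 - 1*45)*(-14/3) = (-31 - 45)*(-14/3) = -76*(-14/3) = 1064/3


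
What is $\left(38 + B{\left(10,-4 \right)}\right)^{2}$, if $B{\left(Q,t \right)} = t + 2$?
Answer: $1296$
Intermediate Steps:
$B{\left(Q,t \right)} = 2 + t$
$\left(38 + B{\left(10,-4 \right)}\right)^{2} = \left(38 + \left(2 - 4\right)\right)^{2} = \left(38 - 2\right)^{2} = 36^{2} = 1296$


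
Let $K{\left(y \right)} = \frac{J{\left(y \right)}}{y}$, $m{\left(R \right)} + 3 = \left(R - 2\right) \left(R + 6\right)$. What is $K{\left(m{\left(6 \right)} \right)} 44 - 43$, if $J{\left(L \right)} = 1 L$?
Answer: $1$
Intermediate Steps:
$m{\left(R \right)} = -3 + \left(-2 + R\right) \left(6 + R\right)$ ($m{\left(R \right)} = -3 + \left(R - 2\right) \left(R + 6\right) = -3 + \left(-2 + R\right) \left(6 + R\right)$)
$J{\left(L \right)} = L$
$K{\left(y \right)} = 1$ ($K{\left(y \right)} = \frac{y}{y} = 1$)
$K{\left(m{\left(6 \right)} \right)} 44 - 43 = 1 \cdot 44 - 43 = 44 - 43 = 1$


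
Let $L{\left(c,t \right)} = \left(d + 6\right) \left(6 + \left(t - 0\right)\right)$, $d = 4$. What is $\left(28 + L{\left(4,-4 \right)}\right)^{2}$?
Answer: $2304$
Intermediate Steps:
$L{\left(c,t \right)} = 60 + 10 t$ ($L{\left(c,t \right)} = \left(4 + 6\right) \left(6 + \left(t - 0\right)\right) = 10 \left(6 + \left(t + 0\right)\right) = 10 \left(6 + t\right) = 60 + 10 t$)
$\left(28 + L{\left(4,-4 \right)}\right)^{2} = \left(28 + \left(60 + 10 \left(-4\right)\right)\right)^{2} = \left(28 + \left(60 - 40\right)\right)^{2} = \left(28 + 20\right)^{2} = 48^{2} = 2304$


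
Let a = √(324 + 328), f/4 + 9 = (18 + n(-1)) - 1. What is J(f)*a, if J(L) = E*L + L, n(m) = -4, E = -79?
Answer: -2496*√163 ≈ -31867.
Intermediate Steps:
f = 16 (f = -36 + 4*((18 - 4) - 1) = -36 + 4*(14 - 1) = -36 + 4*13 = -36 + 52 = 16)
J(L) = -78*L (J(L) = -79*L + L = -78*L)
a = 2*√163 (a = √652 = 2*√163 ≈ 25.534)
J(f)*a = (-78*16)*(2*√163) = -2496*√163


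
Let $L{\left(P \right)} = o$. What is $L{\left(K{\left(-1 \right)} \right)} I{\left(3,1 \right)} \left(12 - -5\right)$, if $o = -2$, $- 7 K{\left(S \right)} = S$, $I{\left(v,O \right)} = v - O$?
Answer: $-68$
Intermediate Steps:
$K{\left(S \right)} = - \frac{S}{7}$
$L{\left(P \right)} = -2$
$L{\left(K{\left(-1 \right)} \right)} I{\left(3,1 \right)} \left(12 - -5\right) = - 2 \left(3 - 1\right) \left(12 - -5\right) = - 2 \left(3 - 1\right) \left(12 + 5\right) = \left(-2\right) 2 \cdot 17 = \left(-4\right) 17 = -68$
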